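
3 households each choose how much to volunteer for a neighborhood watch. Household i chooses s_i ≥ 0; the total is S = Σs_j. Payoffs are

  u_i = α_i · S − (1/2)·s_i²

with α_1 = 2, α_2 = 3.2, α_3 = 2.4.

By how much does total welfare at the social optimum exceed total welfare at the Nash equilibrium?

Household i's FOC: ∂u_i/∂s_i = α_i − s_i = 0, so s_i* = α_i.
NE contributions = (2, 3.2, 2.4); S = 7.6.
W^NE = (Σα)·S − ½Σα_i² = 7.6² − ½·20 = 47.76.
Planner sets s_i = Σα_j = 7.6 for every i, so S^SO = 3·7.6 = 22.8.
W^SO = (Σα)·S^SO − ½·3·(Σα)² = (3/2)·7.6² = 86.64.
Deadweight loss = W^SO − W^NE = 38.88.

38.88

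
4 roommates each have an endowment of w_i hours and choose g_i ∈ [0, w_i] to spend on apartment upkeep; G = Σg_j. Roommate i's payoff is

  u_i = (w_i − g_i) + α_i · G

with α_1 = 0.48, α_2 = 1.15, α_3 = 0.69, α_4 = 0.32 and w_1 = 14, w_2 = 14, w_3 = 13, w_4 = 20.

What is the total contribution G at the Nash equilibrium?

14

∂u_i/∂g_i = α_i − 1, so roommate i contributes w_i if α_i > 1, else 0.
α_i > 1 for i ∈ {2}; NE contributions (0, 14, 0, 0), G = 14.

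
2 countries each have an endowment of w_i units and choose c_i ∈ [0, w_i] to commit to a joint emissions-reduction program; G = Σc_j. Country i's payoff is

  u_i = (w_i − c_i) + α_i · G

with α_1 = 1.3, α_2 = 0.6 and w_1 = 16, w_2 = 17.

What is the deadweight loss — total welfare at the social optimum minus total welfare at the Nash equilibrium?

15.3

∂u_i/∂c_i = α_i − 1, so country i contributes w_i if α_i > 1, else 0.
α_i > 1 for i ∈ {1}; NE contributions (16, 0), G = 16.
W^NE = Σw_i − G^NE + (Σα_i)·G^NE = 33 + 0.9·16 = 47.4.
Planner: ∂(Σu_j)/∂c_i = Σα_j − 1 = 0.9 > 0, so everyone contributes w_i; G^SO = 33, W^SO = 33 + 0.9·33 = 62.7.
Deadweight loss = 15.3.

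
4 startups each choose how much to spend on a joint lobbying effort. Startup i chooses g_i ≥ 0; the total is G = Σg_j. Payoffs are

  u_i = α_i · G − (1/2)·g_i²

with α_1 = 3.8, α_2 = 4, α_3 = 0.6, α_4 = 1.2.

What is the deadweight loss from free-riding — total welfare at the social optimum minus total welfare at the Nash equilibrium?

108.28

Startup i's FOC: ∂u_i/∂g_i = α_i − g_i = 0, so g_i* = α_i.
NE contributions = (3.8, 4, 0.6, 1.2); G = 9.6.
W^NE = (Σα)·G − ½Σα_i² = 9.6² − ½·32.24 = 76.04.
Planner sets g_i = Σα_j = 9.6 for every i, so G^SO = 4·9.6 = 38.4.
W^SO = (Σα)·G^SO − ½·4·(Σα)² = (4/2)·9.6² = 184.32.
Deadweight loss = W^SO − W^NE = 108.28.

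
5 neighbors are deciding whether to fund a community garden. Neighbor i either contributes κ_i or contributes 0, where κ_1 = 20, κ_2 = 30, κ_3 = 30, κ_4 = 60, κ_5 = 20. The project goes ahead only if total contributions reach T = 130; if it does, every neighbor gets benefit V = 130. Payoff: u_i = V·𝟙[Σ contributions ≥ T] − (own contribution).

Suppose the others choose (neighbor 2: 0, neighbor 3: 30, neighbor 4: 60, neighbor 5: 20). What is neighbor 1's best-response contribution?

Others' total = 110. Contributing 20 brings total to 130 ≥ 130: gain V − κ_1 = 110.
Best response: 20.

20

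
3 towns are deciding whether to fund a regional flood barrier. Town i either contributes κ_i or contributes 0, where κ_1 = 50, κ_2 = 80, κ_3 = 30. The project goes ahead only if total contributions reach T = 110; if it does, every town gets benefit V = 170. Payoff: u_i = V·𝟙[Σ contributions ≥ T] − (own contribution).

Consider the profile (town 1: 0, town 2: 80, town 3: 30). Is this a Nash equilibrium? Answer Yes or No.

Yes

Total = 110 ≥ 110: provided.
Town 1 (pledges 0, payoff 170): pledging 50 → total 160, payoff 120. No gain.
Town 2 (pledges 80, payoff 90): dropping to 0 → total 30, payoff 0. No gain.
Town 3 (pledges 30, payoff 140): dropping to 0 → total 80, payoff 0. No gain.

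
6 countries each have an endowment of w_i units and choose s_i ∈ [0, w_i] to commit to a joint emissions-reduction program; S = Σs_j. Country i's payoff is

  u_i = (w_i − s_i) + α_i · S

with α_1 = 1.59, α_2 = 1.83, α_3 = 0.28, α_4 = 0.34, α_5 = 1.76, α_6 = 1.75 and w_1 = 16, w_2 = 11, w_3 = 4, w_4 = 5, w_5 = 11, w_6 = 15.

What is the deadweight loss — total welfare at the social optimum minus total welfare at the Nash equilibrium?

58.95

∂u_i/∂s_i = α_i − 1, so country i contributes w_i if α_i > 1, else 0.
α_i > 1 for i ∈ {1, 2, 5, 6}; NE contributions (16, 11, 0, 0, 11, 15), S = 53.
W^NE = Σw_i − S^NE + (Σα_i)·S^NE = 62 + 6.55·53 = 409.15.
Planner: ∂(Σu_j)/∂s_i = Σα_j − 1 = 6.55 > 0, so everyone contributes w_i; S^SO = 62, W^SO = 62 + 6.55·62 = 468.1.
Deadweight loss = 58.95.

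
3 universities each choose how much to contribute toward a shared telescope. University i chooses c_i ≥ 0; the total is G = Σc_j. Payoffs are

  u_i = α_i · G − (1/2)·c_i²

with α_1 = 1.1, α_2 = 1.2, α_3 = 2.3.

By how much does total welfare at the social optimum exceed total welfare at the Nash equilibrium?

University i's FOC: ∂u_i/∂c_i = α_i − c_i = 0, so c_i* = α_i.
NE contributions = (1.1, 1.2, 2.3); G = 4.6.
W^NE = (Σα)·G − ½Σα_i² = 4.6² − ½·7.94 = 17.19.
Planner sets c_i = Σα_j = 4.6 for every i, so G^SO = 3·4.6 = 13.8.
W^SO = (Σα)·G^SO − ½·3·(Σα)² = (3/2)·4.6² = 31.74.
Deadweight loss = W^SO − W^NE = 14.55.

14.55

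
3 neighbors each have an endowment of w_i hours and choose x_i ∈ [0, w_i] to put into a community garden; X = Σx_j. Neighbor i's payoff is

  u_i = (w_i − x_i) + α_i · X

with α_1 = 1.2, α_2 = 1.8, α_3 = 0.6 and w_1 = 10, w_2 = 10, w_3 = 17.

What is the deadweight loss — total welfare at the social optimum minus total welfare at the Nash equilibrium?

44.2

∂u_i/∂x_i = α_i − 1, so neighbor i contributes w_i if α_i > 1, else 0.
α_i > 1 for i ∈ {1, 2}; NE contributions (10, 10, 0), X = 20.
W^NE = Σw_i − X^NE + (Σα_i)·X^NE = 37 + 2.6·20 = 89.
Planner: ∂(Σu_j)/∂x_i = Σα_j − 1 = 2.6 > 0, so everyone contributes w_i; X^SO = 37, W^SO = 37 + 2.6·37 = 133.2.
Deadweight loss = 44.2.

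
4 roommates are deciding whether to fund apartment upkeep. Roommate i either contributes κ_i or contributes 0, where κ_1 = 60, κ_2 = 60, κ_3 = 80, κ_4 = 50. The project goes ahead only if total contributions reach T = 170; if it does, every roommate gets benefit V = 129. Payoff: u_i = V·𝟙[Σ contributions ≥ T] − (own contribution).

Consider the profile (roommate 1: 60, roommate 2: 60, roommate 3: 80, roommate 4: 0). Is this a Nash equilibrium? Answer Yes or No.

Total = 200 ≥ 170: provided.
Roommate 1 (pledges 60, payoff 69): dropping to 0 → total 140, payoff 0. No gain.
Roommate 2 (pledges 60, payoff 69): dropping to 0 → total 140, payoff 0. No gain.
Roommate 3 (pledges 80, payoff 49): dropping to 0 → total 120, payoff 0. No gain.
Roommate 4 (pledges 0, payoff 129): pledging 50 → total 250, payoff 79. No gain.

Yes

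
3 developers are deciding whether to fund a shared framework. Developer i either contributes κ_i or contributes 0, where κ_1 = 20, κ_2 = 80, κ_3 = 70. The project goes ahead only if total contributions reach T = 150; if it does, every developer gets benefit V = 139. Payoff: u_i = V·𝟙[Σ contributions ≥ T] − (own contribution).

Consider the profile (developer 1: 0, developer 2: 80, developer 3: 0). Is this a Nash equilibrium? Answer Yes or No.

No

Total = 80 < 150: not provided.
Developer 1 (pledges 0, payoff 0): pledging 20 → total 100, payoff -20. No gain.
Developer 2 (pledges 80, payoff -80): dropping to 0 → total 0, payoff 0. Profitable deviation.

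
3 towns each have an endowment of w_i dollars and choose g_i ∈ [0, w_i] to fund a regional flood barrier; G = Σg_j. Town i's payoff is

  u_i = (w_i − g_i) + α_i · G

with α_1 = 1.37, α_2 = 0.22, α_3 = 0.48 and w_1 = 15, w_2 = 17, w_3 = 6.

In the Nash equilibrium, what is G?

15

∂u_i/∂g_i = α_i − 1, so town i contributes w_i if α_i > 1, else 0.
α_i > 1 for i ∈ {1}; NE contributions (15, 0, 0), G = 15.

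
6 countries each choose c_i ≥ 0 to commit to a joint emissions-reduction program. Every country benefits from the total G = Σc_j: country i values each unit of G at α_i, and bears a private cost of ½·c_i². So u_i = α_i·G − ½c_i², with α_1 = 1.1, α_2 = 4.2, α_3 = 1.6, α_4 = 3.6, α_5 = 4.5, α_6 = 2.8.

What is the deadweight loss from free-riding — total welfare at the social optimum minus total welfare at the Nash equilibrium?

664.91

Country i's FOC: ∂u_i/∂c_i = α_i − c_i = 0, so c_i* = α_i.
NE contributions = (1.1, 4.2, 1.6, 3.6, 4.5, 2.8); G = 17.8.
W^NE = (Σα)·G − ½Σα_i² = 17.8² − ½·62.46 = 285.61.
Planner sets c_i = Σα_j = 17.8 for every i, so G^SO = 6·17.8 = 106.8.
W^SO = (Σα)·G^SO − ½·6·(Σα)² = (6/2)·17.8² = 950.52.
Deadweight loss = W^SO − W^NE = 664.91.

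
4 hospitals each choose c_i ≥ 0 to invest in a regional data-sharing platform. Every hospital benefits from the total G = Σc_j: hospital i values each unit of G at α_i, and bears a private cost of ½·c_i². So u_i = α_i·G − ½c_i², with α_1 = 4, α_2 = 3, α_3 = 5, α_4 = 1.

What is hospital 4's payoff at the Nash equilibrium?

12.5

Hospital i's FOC: ∂u_i/∂c_i = α_i − c_i = 0, so c_i* = α_i.
NE contributions = (4, 3, 5, 1); G = 13.
u_4 = α_4·G − ½·(c_4)² = 1·13 − ½·1² = 12.5.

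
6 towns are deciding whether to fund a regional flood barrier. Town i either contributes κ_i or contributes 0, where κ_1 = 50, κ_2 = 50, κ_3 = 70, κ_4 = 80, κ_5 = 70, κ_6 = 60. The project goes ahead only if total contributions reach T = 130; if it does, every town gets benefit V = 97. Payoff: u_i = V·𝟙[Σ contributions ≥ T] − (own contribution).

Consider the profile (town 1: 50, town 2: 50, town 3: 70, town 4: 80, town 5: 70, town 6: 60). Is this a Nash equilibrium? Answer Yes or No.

Total = 380 ≥ 130: provided.
Town 1 (pledges 50, payoff 47): dropping to 0 → total 330, payoff 97. Profitable deviation.

No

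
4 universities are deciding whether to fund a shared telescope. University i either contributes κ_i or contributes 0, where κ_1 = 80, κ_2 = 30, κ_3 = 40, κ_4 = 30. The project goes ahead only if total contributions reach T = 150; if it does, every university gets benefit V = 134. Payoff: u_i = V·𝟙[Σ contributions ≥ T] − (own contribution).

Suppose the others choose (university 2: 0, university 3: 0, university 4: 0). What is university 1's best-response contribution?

0

Others' total = 0. Even contributing 80 gives 80 < 150: no benefit either way.
Best response: 0.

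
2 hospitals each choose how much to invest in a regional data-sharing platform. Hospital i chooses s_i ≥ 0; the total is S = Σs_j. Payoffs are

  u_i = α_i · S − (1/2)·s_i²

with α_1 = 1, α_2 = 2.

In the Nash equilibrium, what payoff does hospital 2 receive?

Hospital i's FOC: ∂u_i/∂s_i = α_i − s_i = 0, so s_i* = α_i.
NE contributions = (1, 2); S = 3.
u_2 = α_2·S − ½·(s_2)² = 2·3 − ½·2² = 4.

4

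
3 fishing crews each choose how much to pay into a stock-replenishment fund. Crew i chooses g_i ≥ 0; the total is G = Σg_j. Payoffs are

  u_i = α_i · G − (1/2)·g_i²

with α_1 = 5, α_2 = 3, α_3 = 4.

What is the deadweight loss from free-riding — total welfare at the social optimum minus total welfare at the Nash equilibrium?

Crew i's FOC: ∂u_i/∂g_i = α_i − g_i = 0, so g_i* = α_i.
NE contributions = (5, 3, 4); G = 12.
W^NE = (Σα)·G − ½Σα_i² = 12² − ½·50 = 119.
Planner sets g_i = Σα_j = 12 for every i, so G^SO = 3·12 = 36.
W^SO = (Σα)·G^SO − ½·3·(Σα)² = (3/2)·12² = 216.
Deadweight loss = W^SO − W^NE = 97.

97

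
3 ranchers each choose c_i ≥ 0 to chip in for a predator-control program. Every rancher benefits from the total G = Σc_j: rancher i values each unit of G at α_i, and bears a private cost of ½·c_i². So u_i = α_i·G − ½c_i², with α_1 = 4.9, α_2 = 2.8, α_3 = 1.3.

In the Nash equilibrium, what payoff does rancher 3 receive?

Rancher i's FOC: ∂u_i/∂c_i = α_i − c_i = 0, so c_i* = α_i.
NE contributions = (4.9, 2.8, 1.3); G = 9.
u_3 = α_3·G − ½·(c_3)² = 1.3·9 − ½·1.3² = 10.855.

10.855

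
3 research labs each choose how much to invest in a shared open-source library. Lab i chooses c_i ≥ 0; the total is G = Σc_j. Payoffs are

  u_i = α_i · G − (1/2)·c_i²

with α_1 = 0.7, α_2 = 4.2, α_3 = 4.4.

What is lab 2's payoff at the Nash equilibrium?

Lab i's FOC: ∂u_i/∂c_i = α_i − c_i = 0, so c_i* = α_i.
NE contributions = (0.7, 4.2, 4.4); G = 9.3.
u_2 = α_2·G − ½·(c_2)² = 4.2·9.3 − ½·4.2² = 30.24.

30.24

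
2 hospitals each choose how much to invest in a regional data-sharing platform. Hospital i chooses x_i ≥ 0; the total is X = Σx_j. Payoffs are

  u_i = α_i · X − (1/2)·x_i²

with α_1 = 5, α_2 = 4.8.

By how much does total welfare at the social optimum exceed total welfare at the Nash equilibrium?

24.02

Hospital i's FOC: ∂u_i/∂x_i = α_i − x_i = 0, so x_i* = α_i.
NE contributions = (5, 4.8); X = 9.8.
W^NE = (Σα)·X − ½Σα_i² = 9.8² − ½·48.04 = 72.02.
Planner sets x_i = Σα_j = 9.8 for every i, so X^SO = 2·9.8 = 19.6.
W^SO = (Σα)·X^SO − ½·2·(Σα)² = (2/2)·9.8² = 96.04.
Deadweight loss = W^SO − W^NE = 24.02.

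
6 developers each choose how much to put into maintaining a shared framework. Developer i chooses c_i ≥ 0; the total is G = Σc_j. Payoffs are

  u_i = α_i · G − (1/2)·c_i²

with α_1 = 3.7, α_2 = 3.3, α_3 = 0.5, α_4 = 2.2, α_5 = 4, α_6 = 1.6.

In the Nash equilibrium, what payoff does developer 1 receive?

Developer i's FOC: ∂u_i/∂c_i = α_i − c_i = 0, so c_i* = α_i.
NE contributions = (3.7, 3.3, 0.5, 2.2, 4, 1.6); G = 15.3.
u_1 = α_1·G − ½·(c_1)² = 3.7·15.3 − ½·3.7² = 49.765.

49.765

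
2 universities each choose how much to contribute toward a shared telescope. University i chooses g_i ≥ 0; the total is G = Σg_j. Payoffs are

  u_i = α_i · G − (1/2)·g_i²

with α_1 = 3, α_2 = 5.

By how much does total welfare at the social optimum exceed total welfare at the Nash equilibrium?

17

University i's FOC: ∂u_i/∂g_i = α_i − g_i = 0, so g_i* = α_i.
NE contributions = (3, 5); G = 8.
W^NE = (Σα)·G − ½Σα_i² = 8² − ½·34 = 47.
Planner sets g_i = Σα_j = 8 for every i, so G^SO = 2·8 = 16.
W^SO = (Σα)·G^SO − ½·2·(Σα)² = (2/2)·8² = 64.
Deadweight loss = W^SO − W^NE = 17.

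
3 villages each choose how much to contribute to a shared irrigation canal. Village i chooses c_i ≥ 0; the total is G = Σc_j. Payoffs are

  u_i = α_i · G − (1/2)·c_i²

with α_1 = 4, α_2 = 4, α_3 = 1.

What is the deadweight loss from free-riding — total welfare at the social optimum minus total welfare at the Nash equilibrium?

Village i's FOC: ∂u_i/∂c_i = α_i − c_i = 0, so c_i* = α_i.
NE contributions = (4, 4, 1); G = 9.
W^NE = (Σα)·G − ½Σα_i² = 9² − ½·33 = 64.5.
Planner sets c_i = Σα_j = 9 for every i, so G^SO = 3·9 = 27.
W^SO = (Σα)·G^SO − ½·3·(Σα)² = (3/2)·9² = 121.5.
Deadweight loss = W^SO − W^NE = 57.

57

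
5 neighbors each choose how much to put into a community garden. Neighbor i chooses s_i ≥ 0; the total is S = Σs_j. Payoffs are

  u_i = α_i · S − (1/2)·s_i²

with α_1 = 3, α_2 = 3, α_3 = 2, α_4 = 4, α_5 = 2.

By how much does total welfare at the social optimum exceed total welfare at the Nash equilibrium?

315

Neighbor i's FOC: ∂u_i/∂s_i = α_i − s_i = 0, so s_i* = α_i.
NE contributions = (3, 3, 2, 4, 2); S = 14.
W^NE = (Σα)·S − ½Σα_i² = 14² − ½·42 = 175.
Planner sets s_i = Σα_j = 14 for every i, so S^SO = 5·14 = 70.
W^SO = (Σα)·S^SO − ½·5·(Σα)² = (5/2)·14² = 490.
Deadweight loss = W^SO − W^NE = 315.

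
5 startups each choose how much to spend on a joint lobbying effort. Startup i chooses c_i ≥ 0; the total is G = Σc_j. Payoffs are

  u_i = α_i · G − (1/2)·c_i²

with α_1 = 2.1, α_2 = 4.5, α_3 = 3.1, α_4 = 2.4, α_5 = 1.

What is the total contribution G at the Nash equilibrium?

Startup i's FOC: ∂u_i/∂c_i = α_i − c_i = 0, so c_i* = α_i.
NE contributions = (2.1, 4.5, 3.1, 2.4, 1); G = 13.1.

13.1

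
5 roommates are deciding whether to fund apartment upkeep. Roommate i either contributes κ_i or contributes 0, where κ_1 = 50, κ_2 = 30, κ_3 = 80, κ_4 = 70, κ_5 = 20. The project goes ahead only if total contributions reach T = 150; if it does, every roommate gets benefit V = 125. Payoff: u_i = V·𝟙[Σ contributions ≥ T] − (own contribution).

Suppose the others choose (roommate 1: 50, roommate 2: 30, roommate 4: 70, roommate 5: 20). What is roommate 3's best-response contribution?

Others' total = 170 ≥ 150; contributing adds cost 80 for no extra benefit.
Best response: 0.

0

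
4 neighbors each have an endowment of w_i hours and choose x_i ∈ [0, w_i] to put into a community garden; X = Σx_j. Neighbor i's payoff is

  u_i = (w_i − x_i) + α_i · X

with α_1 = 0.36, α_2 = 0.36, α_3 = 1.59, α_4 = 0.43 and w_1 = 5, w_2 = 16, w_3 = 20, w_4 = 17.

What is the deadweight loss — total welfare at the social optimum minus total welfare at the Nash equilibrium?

66.12

∂u_i/∂x_i = α_i − 1, so neighbor i contributes w_i if α_i > 1, else 0.
α_i > 1 for i ∈ {3}; NE contributions (0, 0, 20, 0), X = 20.
W^NE = Σw_i − X^NE + (Σα_i)·X^NE = 58 + 1.74·20 = 92.8.
Planner: ∂(Σu_j)/∂x_i = Σα_j − 1 = 1.74 > 0, so everyone contributes w_i; X^SO = 58, W^SO = 58 + 1.74·58 = 158.92.
Deadweight loss = 66.12.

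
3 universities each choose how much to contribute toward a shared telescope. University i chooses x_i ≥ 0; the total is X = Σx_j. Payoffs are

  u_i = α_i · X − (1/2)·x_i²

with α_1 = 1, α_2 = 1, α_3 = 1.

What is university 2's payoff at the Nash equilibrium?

University i's FOC: ∂u_i/∂x_i = α_i − x_i = 0, so x_i* = α_i.
NE contributions = (1, 1, 1); X = 3.
u_2 = α_2·X − ½·(x_2)² = 1·3 − ½·1² = 2.5.

2.5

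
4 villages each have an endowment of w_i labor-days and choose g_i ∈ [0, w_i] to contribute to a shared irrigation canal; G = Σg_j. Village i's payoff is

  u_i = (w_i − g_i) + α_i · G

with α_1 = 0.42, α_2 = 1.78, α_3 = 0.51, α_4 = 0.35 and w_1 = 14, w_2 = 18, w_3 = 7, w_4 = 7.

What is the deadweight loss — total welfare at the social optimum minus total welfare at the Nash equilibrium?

57.68

∂u_i/∂g_i = α_i − 1, so village i contributes w_i if α_i > 1, else 0.
α_i > 1 for i ∈ {2}; NE contributions (0, 18, 0, 0), G = 18.
W^NE = Σw_i − G^NE + (Σα_i)·G^NE = 46 + 2.06·18 = 83.08.
Planner: ∂(Σu_j)/∂g_i = Σα_j − 1 = 2.06 > 0, so everyone contributes w_i; G^SO = 46, W^SO = 46 + 2.06·46 = 140.76.
Deadweight loss = 57.68.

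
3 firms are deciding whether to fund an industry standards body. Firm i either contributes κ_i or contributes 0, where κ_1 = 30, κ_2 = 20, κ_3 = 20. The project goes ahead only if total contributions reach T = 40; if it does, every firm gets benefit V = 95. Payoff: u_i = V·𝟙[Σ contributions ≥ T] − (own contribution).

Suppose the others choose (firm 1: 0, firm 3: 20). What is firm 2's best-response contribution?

Others' total = 20. Contributing 20 brings total to 40 ≥ 40: gain V − κ_2 = 75.
Best response: 20.

20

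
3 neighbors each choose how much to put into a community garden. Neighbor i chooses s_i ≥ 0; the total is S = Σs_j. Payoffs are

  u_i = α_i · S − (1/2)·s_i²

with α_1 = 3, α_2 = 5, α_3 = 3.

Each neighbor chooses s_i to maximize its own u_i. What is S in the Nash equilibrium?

Neighbor i's FOC: ∂u_i/∂s_i = α_i − s_i = 0, so s_i* = α_i.
NE contributions = (3, 5, 3); S = 11.

11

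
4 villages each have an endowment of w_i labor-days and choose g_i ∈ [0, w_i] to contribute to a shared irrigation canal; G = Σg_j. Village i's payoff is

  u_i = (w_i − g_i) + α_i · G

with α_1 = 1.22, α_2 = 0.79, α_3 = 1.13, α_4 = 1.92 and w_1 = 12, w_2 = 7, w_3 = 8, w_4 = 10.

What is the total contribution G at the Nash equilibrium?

30

∂u_i/∂g_i = α_i − 1, so village i contributes w_i if α_i > 1, else 0.
α_i > 1 for i ∈ {1, 3, 4}; NE contributions (12, 0, 8, 10), G = 30.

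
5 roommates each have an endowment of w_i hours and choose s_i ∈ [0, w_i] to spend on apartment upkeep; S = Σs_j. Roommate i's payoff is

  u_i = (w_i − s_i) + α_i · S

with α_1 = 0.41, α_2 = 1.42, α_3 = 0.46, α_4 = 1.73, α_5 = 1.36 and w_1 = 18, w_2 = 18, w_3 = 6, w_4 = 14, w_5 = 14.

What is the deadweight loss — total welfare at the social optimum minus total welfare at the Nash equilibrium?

∂u_i/∂s_i = α_i − 1, so roommate i contributes w_i if α_i > 1, else 0.
α_i > 1 for i ∈ {2, 4, 5}; NE contributions (0, 18, 0, 14, 14), S = 46.
W^NE = Σw_i − S^NE + (Σα_i)·S^NE = 70 + 4.38·46 = 271.48.
Planner: ∂(Σu_j)/∂s_i = Σα_j − 1 = 4.38 > 0, so everyone contributes w_i; S^SO = 70, W^SO = 70 + 4.38·70 = 376.6.
Deadweight loss = 105.12.

105.12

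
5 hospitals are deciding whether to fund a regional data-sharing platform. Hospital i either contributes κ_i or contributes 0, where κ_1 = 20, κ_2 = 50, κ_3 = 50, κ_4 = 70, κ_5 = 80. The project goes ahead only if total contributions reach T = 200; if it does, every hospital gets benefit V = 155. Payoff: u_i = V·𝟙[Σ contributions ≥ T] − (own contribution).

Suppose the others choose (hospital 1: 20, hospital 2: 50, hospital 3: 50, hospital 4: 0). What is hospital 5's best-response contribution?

80

Others' total = 120. Contributing 80 brings total to 200 ≥ 200: gain V − κ_5 = 75.
Best response: 80.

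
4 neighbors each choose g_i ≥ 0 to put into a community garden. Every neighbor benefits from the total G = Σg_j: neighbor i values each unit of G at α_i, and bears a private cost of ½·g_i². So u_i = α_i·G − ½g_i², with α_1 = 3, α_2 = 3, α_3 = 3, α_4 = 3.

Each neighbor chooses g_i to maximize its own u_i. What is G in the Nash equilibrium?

Neighbor i's FOC: ∂u_i/∂g_i = α_i − g_i = 0, so g_i* = α_i.
NE contributions = (3, 3, 3, 3); G = 12.

12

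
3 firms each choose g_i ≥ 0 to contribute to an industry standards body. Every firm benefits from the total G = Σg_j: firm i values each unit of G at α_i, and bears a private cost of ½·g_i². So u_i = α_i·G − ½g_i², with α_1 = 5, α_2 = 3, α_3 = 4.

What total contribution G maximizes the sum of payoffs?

36

Planner FOC: ∂(Σu_j)/∂g_i = (Σα_j) − g_i = 0, so g_i^SO = Σα_j = 12 for every i; G^SO = 36.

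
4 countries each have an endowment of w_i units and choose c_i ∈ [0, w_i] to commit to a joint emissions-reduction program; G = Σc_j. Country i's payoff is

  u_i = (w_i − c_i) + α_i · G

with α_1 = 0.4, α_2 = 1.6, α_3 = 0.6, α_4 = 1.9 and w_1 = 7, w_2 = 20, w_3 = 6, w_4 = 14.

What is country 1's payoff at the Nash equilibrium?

20.6

∂u_i/∂c_i = α_i − 1, so country i contributes w_i if α_i > 1, else 0.
α_i > 1 for i ∈ {2, 4}; NE contributions (0, 20, 0, 14), G = 34.
u_1 = (7 − 0) + 0.4·34 = 20.6.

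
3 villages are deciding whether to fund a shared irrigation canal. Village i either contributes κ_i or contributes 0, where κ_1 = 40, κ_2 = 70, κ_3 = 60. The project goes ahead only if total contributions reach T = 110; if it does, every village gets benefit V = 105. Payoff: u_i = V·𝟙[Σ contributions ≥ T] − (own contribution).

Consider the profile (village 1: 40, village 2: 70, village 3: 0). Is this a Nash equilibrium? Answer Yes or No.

Yes

Total = 110 ≥ 110: provided.
Village 1 (pledges 40, payoff 65): dropping to 0 → total 70, payoff 0. No gain.
Village 2 (pledges 70, payoff 35): dropping to 0 → total 40, payoff 0. No gain.
Village 3 (pledges 0, payoff 105): pledging 60 → total 170, payoff 45. No gain.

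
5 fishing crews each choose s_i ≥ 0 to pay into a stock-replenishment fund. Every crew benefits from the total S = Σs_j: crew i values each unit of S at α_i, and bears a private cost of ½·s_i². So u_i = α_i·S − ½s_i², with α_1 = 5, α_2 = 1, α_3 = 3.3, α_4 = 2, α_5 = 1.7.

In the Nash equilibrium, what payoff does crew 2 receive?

Crew i's FOC: ∂u_i/∂s_i = α_i − s_i = 0, so s_i* = α_i.
NE contributions = (5, 1, 3.3, 2, 1.7); S = 13.
u_2 = α_2·S − ½·(s_2)² = 1·13 − ½·1² = 12.5.

12.5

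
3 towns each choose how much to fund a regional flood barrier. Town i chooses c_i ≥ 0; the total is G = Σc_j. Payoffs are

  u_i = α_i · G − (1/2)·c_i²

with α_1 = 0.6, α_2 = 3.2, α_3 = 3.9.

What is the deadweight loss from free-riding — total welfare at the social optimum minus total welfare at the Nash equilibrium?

Town i's FOC: ∂u_i/∂c_i = α_i − c_i = 0, so c_i* = α_i.
NE contributions = (0.6, 3.2, 3.9); G = 7.7.
W^NE = (Σα)·G − ½Σα_i² = 7.7² − ½·25.81 = 46.385.
Planner sets c_i = Σα_j = 7.7 for every i, so G^SO = 3·7.7 = 23.1.
W^SO = (Σα)·G^SO − ½·3·(Σα)² = (3/2)·7.7² = 88.935.
Deadweight loss = W^SO − W^NE = 42.55.

42.55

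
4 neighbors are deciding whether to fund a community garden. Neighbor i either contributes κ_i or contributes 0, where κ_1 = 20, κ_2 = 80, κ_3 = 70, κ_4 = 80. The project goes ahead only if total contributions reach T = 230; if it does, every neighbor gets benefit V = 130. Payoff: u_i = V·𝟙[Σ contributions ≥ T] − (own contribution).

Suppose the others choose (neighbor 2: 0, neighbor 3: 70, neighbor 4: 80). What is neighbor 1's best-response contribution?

0

Others' total = 150. Even contributing 20 gives 170 < 230: no benefit either way.
Best response: 0.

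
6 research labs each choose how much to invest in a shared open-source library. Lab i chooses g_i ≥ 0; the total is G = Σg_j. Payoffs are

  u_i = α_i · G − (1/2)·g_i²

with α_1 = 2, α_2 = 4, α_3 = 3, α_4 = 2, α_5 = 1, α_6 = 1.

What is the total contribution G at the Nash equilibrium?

Lab i's FOC: ∂u_i/∂g_i = α_i − g_i = 0, so g_i* = α_i.
NE contributions = (2, 4, 3, 2, 1, 1); G = 13.

13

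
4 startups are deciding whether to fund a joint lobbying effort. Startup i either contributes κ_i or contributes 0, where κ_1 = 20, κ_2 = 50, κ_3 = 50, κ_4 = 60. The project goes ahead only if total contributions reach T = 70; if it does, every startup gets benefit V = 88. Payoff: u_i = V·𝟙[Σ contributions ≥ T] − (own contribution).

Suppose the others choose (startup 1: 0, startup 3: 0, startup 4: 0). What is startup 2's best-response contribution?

Others' total = 0. Even contributing 50 gives 50 < 70: no benefit either way.
Best response: 0.

0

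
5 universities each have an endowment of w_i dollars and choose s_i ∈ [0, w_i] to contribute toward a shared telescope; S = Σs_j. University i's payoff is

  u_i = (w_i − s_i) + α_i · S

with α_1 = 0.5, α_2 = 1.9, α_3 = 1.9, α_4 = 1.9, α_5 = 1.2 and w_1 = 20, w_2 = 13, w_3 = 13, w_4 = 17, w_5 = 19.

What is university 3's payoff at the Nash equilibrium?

117.8

∂u_i/∂s_i = α_i − 1, so university i contributes w_i if α_i > 1, else 0.
α_i > 1 for i ∈ {2, 3, 4, 5}; NE contributions (0, 13, 13, 17, 19), S = 62.
u_3 = (13 − 13) + 1.9·62 = 117.8.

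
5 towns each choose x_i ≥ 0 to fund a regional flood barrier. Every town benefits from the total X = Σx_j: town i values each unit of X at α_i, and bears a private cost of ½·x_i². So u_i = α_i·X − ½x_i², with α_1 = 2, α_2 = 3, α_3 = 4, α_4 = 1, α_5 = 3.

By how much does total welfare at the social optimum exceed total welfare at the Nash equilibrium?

273

Town i's FOC: ∂u_i/∂x_i = α_i − x_i = 0, so x_i* = α_i.
NE contributions = (2, 3, 4, 1, 3); X = 13.
W^NE = (Σα)·X − ½Σα_i² = 13² − ½·39 = 149.5.
Planner sets x_i = Σα_j = 13 for every i, so X^SO = 5·13 = 65.
W^SO = (Σα)·X^SO − ½·5·(Σα)² = (5/2)·13² = 422.5.
Deadweight loss = W^SO − W^NE = 273.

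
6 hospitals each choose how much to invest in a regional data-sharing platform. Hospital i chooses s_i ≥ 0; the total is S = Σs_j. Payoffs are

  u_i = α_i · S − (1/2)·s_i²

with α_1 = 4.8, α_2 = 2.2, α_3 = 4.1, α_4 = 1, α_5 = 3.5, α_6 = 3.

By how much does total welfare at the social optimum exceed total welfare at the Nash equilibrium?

725.39

Hospital i's FOC: ∂u_i/∂s_i = α_i − s_i = 0, so s_i* = α_i.
NE contributions = (4.8, 2.2, 4.1, 1, 3.5, 3); S = 18.6.
W^NE = (Σα)·S − ½Σα_i² = 18.6² − ½·66.94 = 312.49.
Planner sets s_i = Σα_j = 18.6 for every i, so S^SO = 6·18.6 = 111.6.
W^SO = (Σα)·S^SO − ½·6·(Σα)² = (6/2)·18.6² = 1037.88.
Deadweight loss = W^SO − W^NE = 725.39.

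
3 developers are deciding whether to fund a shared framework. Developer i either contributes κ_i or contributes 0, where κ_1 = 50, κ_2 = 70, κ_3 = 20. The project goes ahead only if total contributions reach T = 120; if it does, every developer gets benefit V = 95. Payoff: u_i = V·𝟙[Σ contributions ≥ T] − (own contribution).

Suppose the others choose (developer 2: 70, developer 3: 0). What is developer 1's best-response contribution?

Others' total = 70. Contributing 50 brings total to 120 ≥ 120: gain V − κ_1 = 45.
Best response: 50.

50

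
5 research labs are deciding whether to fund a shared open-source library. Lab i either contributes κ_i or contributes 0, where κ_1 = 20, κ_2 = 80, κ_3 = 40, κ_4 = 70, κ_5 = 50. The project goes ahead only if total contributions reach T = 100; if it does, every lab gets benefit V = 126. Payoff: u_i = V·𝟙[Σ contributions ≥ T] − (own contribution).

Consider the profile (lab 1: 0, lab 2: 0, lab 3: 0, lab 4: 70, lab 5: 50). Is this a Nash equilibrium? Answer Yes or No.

Yes

Total = 120 ≥ 100: provided.
Lab 1 (pledges 0, payoff 126): pledging 20 → total 140, payoff 106. No gain.
Lab 2 (pledges 0, payoff 126): pledging 80 → total 200, payoff 46. No gain.
Lab 3 (pledges 0, payoff 126): pledging 40 → total 160, payoff 86. No gain.
Lab 4 (pledges 70, payoff 56): dropping to 0 → total 50, payoff 0. No gain.
Lab 5 (pledges 50, payoff 76): dropping to 0 → total 70, payoff 0. No gain.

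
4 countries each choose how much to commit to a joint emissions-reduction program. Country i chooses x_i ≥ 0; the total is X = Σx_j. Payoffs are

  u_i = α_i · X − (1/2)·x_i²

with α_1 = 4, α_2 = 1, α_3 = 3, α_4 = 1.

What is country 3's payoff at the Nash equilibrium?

Country i's FOC: ∂u_i/∂x_i = α_i − x_i = 0, so x_i* = α_i.
NE contributions = (4, 1, 3, 1); X = 9.
u_3 = α_3·X − ½·(x_3)² = 3·9 − ½·3² = 22.5.

22.5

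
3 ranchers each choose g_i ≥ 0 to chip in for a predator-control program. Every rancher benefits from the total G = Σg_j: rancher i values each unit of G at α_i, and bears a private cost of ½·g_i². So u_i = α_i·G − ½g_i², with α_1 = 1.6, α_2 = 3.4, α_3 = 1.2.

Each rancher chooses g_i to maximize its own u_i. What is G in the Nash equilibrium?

Rancher i's FOC: ∂u_i/∂g_i = α_i − g_i = 0, so g_i* = α_i.
NE contributions = (1.6, 3.4, 1.2); G = 6.2.

6.2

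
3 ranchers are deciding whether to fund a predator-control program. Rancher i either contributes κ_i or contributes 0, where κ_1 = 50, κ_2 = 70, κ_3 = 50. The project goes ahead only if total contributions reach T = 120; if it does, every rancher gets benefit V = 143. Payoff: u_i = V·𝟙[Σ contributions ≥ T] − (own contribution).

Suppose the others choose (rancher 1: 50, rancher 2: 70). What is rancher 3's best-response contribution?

Others' total = 120 ≥ 120; contributing adds cost 50 for no extra benefit.
Best response: 0.

0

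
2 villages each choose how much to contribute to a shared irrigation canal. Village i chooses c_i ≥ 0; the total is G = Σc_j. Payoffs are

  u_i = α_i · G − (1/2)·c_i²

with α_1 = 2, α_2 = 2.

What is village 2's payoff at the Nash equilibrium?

Village i's FOC: ∂u_i/∂c_i = α_i − c_i = 0, so c_i* = α_i.
NE contributions = (2, 2); G = 4.
u_2 = α_2·G − ½·(c_2)² = 2·4 − ½·2² = 6.

6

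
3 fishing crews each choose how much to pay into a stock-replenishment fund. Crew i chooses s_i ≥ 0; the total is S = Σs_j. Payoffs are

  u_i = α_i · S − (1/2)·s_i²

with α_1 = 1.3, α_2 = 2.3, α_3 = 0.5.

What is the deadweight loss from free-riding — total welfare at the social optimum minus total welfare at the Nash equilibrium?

Crew i's FOC: ∂u_i/∂s_i = α_i − s_i = 0, so s_i* = α_i.
NE contributions = (1.3, 2.3, 0.5); S = 4.1.
W^NE = (Σα)·S − ½Σα_i² = 4.1² − ½·7.23 = 13.195.
Planner sets s_i = Σα_j = 4.1 for every i, so S^SO = 3·4.1 = 12.3.
W^SO = (Σα)·S^SO − ½·3·(Σα)² = (3/2)·4.1² = 25.215.
Deadweight loss = W^SO − W^NE = 12.02.

12.02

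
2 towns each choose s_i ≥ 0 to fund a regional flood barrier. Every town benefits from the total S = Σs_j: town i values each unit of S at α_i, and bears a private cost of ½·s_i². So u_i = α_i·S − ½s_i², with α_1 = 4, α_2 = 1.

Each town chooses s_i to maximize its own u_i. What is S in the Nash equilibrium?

Town i's FOC: ∂u_i/∂s_i = α_i − s_i = 0, so s_i* = α_i.
NE contributions = (4, 1); S = 5.

5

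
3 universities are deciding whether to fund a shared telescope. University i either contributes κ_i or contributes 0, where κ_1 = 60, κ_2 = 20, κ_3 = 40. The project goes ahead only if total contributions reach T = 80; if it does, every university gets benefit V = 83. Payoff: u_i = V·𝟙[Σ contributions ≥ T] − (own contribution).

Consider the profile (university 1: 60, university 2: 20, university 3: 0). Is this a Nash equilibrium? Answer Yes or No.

Yes

Total = 80 ≥ 80: provided.
University 1 (pledges 60, payoff 23): dropping to 0 → total 20, payoff 0. No gain.
University 2 (pledges 20, payoff 63): dropping to 0 → total 60, payoff 0. No gain.
University 3 (pledges 0, payoff 83): pledging 40 → total 120, payoff 43. No gain.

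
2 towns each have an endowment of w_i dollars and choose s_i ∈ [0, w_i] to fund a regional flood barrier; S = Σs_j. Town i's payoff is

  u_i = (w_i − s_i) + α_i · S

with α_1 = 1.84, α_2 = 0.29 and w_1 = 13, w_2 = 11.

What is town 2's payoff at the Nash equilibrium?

∂u_i/∂s_i = α_i − 1, so town i contributes w_i if α_i > 1, else 0.
α_i > 1 for i ∈ {1}; NE contributions (13, 0), S = 13.
u_2 = (11 − 0) + 0.29·13 = 14.77.

14.77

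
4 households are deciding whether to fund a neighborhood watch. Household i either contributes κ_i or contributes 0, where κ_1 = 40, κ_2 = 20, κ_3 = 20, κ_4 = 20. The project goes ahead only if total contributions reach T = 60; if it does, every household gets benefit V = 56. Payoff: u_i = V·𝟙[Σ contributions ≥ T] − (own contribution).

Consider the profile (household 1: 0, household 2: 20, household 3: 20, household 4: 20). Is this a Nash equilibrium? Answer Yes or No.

Yes

Total = 60 ≥ 60: provided.
Household 1 (pledges 0, payoff 56): pledging 40 → total 100, payoff 16. No gain.
Household 2 (pledges 20, payoff 36): dropping to 0 → total 40, payoff 0. No gain.
Household 3 (pledges 20, payoff 36): dropping to 0 → total 40, payoff 0. No gain.
Household 4 (pledges 20, payoff 36): dropping to 0 → total 40, payoff 0. No gain.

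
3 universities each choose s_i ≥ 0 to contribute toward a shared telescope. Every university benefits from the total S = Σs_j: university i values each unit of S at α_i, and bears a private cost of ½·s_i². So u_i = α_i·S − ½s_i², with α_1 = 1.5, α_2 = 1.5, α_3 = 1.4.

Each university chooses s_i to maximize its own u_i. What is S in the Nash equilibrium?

4.4

University i's FOC: ∂u_i/∂s_i = α_i − s_i = 0, so s_i* = α_i.
NE contributions = (1.5, 1.5, 1.4); S = 4.4.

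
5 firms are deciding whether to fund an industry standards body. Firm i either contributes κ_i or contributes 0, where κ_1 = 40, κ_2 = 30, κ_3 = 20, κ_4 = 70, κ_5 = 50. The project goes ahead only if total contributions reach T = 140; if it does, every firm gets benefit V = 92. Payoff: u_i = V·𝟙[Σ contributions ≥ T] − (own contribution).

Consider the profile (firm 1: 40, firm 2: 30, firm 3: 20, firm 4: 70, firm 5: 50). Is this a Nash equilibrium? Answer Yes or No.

Total = 210 ≥ 140: provided.
Firm 1 (pledges 40, payoff 52): dropping to 0 → total 170, payoff 92. Profitable deviation.

No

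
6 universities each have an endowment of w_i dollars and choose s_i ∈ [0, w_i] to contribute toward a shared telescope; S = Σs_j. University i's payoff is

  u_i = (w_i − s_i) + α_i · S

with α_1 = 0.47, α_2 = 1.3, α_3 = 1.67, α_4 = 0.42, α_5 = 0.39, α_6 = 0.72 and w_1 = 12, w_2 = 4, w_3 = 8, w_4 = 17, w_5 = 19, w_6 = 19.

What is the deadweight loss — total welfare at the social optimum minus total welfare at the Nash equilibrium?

∂u_i/∂s_i = α_i − 1, so university i contributes w_i if α_i > 1, else 0.
α_i > 1 for i ∈ {2, 3}; NE contributions (0, 4, 8, 0, 0, 0), S = 12.
W^NE = Σw_i − S^NE + (Σα_i)·S^NE = 79 + 3.97·12 = 126.64.
Planner: ∂(Σu_j)/∂s_i = Σα_j − 1 = 3.97 > 0, so everyone contributes w_i; S^SO = 79, W^SO = 79 + 3.97·79 = 392.63.
Deadweight loss = 265.99.

265.99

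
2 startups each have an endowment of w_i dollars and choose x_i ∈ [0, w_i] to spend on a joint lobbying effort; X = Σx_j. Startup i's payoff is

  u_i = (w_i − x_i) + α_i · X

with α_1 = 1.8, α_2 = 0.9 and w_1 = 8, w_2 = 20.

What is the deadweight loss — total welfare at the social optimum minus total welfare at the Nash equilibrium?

∂u_i/∂x_i = α_i − 1, so startup i contributes w_i if α_i > 1, else 0.
α_i > 1 for i ∈ {1}; NE contributions (8, 0), X = 8.
W^NE = Σw_i − X^NE + (Σα_i)·X^NE = 28 + 1.7·8 = 41.6.
Planner: ∂(Σu_j)/∂x_i = Σα_j − 1 = 1.7 > 0, so everyone contributes w_i; X^SO = 28, W^SO = 28 + 1.7·28 = 75.6.
Deadweight loss = 34.

34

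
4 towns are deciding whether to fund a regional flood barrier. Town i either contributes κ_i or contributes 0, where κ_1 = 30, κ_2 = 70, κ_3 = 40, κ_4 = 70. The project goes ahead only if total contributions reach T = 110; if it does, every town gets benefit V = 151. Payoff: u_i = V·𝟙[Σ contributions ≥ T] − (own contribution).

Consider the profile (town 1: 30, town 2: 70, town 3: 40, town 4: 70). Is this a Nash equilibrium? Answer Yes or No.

No

Total = 210 ≥ 110: provided.
Town 1 (pledges 30, payoff 121): dropping to 0 → total 180, payoff 151. Profitable deviation.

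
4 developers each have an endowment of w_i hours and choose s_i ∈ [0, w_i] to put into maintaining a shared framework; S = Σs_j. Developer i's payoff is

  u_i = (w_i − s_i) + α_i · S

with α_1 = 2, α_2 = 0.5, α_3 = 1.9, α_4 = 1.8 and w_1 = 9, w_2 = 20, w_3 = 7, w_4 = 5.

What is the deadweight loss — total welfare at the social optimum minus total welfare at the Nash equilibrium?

104

∂u_i/∂s_i = α_i − 1, so developer i contributes w_i if α_i > 1, else 0.
α_i > 1 for i ∈ {1, 3, 4}; NE contributions (9, 0, 7, 5), S = 21.
W^NE = Σw_i − S^NE + (Σα_i)·S^NE = 41 + 5.2·21 = 150.2.
Planner: ∂(Σu_j)/∂s_i = Σα_j − 1 = 5.2 > 0, so everyone contributes w_i; S^SO = 41, W^SO = 41 + 5.2·41 = 254.2.
Deadweight loss = 104.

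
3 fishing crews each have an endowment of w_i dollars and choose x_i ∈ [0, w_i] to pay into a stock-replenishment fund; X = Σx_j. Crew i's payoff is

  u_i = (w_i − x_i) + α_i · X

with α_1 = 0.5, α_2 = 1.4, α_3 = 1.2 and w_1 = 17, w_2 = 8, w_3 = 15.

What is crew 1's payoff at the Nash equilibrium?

∂u_i/∂x_i = α_i − 1, so crew i contributes w_i if α_i > 1, else 0.
α_i > 1 for i ∈ {2, 3}; NE contributions (0, 8, 15), X = 23.
u_1 = (17 − 0) + 0.5·23 = 28.5.

28.5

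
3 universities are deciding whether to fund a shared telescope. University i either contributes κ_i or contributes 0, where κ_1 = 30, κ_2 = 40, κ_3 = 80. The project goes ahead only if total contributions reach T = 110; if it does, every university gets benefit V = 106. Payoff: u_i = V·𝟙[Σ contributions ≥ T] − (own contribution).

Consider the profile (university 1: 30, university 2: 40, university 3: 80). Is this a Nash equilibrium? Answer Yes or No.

Total = 150 ≥ 110: provided.
University 1 (pledges 30, payoff 76): dropping to 0 → total 120, payoff 106. Profitable deviation.

No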